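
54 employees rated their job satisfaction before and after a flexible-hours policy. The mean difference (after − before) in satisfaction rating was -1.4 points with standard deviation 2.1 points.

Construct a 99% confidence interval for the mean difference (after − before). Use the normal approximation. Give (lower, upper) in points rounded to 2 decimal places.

(-2.14, -0.66)

Paired design: SE = s_d/√n = 2.1/√54 = 0.2858.
z* = 2.576; margin of error = 2.576 × 0.2858 = 0.7362.
-1.4 ± 0.7362 → (-2.14, -0.66).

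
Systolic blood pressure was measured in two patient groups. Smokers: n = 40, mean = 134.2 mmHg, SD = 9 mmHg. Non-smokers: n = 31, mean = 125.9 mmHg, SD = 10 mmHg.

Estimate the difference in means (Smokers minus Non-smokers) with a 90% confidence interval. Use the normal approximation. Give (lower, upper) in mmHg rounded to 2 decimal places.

(4.53, 12.07)

Standard errors of each mean: 9/√40 = 1.4230 and 10/√31 = 1.7961.
SE(x̄₁ − x̄₂) = √(1.4230² + 1.7961²) = 2.2915 for independent samples with unequal variances.
With z* = 1.645, the margin is 1.645 × 2.2915 = 3.7695.
x̄₁ − x̄₂ = 134.2 − 125.9 = 8.3000; the interval is 8.3000 ± 3.7695 = (4.53, 12.07).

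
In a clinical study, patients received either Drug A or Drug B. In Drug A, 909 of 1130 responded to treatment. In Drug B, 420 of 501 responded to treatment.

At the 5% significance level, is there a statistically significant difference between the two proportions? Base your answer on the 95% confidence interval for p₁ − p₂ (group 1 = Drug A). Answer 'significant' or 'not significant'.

not significant

First, p̂₁ = 909/1130 = 0.8044; p̂₂ = 420/501 = 0.8383.
The two standard errors are √(0.8044×0.1956/1130) = 0.01180 and √(0.8383×0.1617/501) = 0.01645.
Because the samples are independent, SE_diff = √(0.01180² + 0.01645²) = 0.02024.
Using z* = 1.960 for 95%, ME = 1.960 × 0.02024 = 0.03967.
p̂₁ − p̂₂ = -0.0339; interval -0.0339 ± 0.03967 gives (-0.07357, 0.00577).
The interval (-0.07357, 0.00577) contains 0, so the difference is not significant.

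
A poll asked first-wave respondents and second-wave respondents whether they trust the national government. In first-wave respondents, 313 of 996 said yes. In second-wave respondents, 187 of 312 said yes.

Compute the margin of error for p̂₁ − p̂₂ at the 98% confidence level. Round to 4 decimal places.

First, p̂₁ = 313/996 = 0.3143; p̂₂ = 187/312 = 0.5994.
The two standard errors are √(0.3143×0.6857/996) = 0.01471 and √(0.5994×0.4006/312) = 0.02774.
Because the samples are independent, SE_diff = √(0.01471² + 0.02774²) = 0.03140.
Using z* = 2.326 for 98%, ME = 2.326 × 0.03140 = 0.07304.

0.0730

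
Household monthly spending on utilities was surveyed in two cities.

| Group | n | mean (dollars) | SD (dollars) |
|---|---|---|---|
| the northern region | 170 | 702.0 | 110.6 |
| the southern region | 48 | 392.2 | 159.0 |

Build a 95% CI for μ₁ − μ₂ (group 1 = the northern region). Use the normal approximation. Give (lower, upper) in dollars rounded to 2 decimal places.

Standard errors of each mean: 110.6/√170 = 8.4826 and 159.0/√48 = 22.9497.
SE(x̄₁ − x̄₂) = √(8.4826² + 22.9497²) = 24.4672 for independent samples with unequal variances.
With z* = 1.960, the margin is 1.960 × 24.4672 = 47.9557.
x̄₁ − x̄₂ = 702.0 − 392.2 = 309.8000; the interval is 309.8000 ± 47.9557 = (261.84, 357.76).

(261.84, 357.76)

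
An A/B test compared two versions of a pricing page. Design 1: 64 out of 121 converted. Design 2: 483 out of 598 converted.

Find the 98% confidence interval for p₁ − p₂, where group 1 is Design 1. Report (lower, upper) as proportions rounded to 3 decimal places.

(-0.391, -0.167)

p̂₁ = 64/121 = 0.5289 and p̂₂ = 483/598 = 0.8077.
SE₁ = √(p̂₁(1−p̂₁)/n₁) = √(0.5289·0.4711/121) = 0.04538; SE₂ = √(0.8077·0.1923/598) = 0.01612.
Independent samples: SE of the difference = √(SE₁² + SE₂²) = √(0.0020593444 + 0.0002598544) = 0.04816.
z* for 98% confidence is 2.326, so the margin of error is 2.326 × 0.04816 = 0.11202.
Point estimate p̂₁ − p̂₂ = 0.5289 − 0.8077 = -0.2788.
-0.2788 ± 0.11202 → (-0.391, -0.167).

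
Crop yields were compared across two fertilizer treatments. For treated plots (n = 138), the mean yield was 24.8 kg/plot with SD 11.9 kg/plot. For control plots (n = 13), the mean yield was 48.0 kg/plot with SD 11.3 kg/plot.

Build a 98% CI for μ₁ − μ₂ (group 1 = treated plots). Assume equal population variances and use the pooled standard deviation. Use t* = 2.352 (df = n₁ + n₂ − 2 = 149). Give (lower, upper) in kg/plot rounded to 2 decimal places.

(-31.29, -15.11)

s_p = √[((n₁−1)s₁² + (n₂−1)s₂²)/(n₁+n₂−2)] = √[(137·11.9² + 12·11.3²)/149] = 11.8528.
SE = 11.8528·√(1/138 + 1/13) = 3.4387.
With t* = 2.352, margin = 2.352 × 3.4387 = 8.0878.
x̄₁ − x̄₂ = 24.8 − 48.0 = -23.2000; interval -23.2000 ± 8.0878 = (-31.29, -15.11).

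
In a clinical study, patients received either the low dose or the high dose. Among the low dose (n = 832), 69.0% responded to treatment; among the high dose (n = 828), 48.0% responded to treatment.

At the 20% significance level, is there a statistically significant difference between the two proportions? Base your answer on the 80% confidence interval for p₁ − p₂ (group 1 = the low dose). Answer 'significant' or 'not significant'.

significant

SE₁ = √(p̂₁(1−p̂₁)/n₁) = √(0.6900·0.3100/832) = 0.01603; SE₂ = √(0.4800·0.5200/828) = 0.01736.
Independent samples: SE of the difference = √(SE₁² + SE₂²) = √(0.0002569609 + 0.0003013696) = 0.02363.
z* for 80% confidence is 1.282, so the margin of error is 1.282 × 0.02363 = 0.03029.
Point estimate p̂₁ − p̂₂ = 0.6900 − 0.4800 = 0.2100.
0.2100 ± 0.03029 → (0.17971, 0.24029).
The interval (0.17971, 0.24029) does not contain 0, so the difference is significant.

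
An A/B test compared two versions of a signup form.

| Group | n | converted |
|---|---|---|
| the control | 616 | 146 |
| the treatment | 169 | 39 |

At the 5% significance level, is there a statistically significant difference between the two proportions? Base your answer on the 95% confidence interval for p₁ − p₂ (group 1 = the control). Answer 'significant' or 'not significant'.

p̂₁ = 146/616 = 0.2370 and p̂₂ = 39/169 = 0.2308.
SE₁ = √(p̂₁(1−p̂₁)/n₁) = √(0.2370·0.7630/616) = 0.01713; SE₂ = √(0.2308·0.7692/169) = 0.03241.
Independent samples: SE of the difference = √(SE₁² + SE₂²) = √(0.0002934369 + 0.0010504081) = 0.03666.
z* for 95% confidence is 1.960, so the margin of error is 1.960 × 0.03666 = 0.07185.
Point estimate p̂₁ − p̂₂ = 0.2370 − 0.2308 = 0.0062.
0.0062 ± 0.07185 → (-0.06565, 0.07805).
The interval (-0.06565, 0.07805) contains 0, so the difference is not significant.

not significant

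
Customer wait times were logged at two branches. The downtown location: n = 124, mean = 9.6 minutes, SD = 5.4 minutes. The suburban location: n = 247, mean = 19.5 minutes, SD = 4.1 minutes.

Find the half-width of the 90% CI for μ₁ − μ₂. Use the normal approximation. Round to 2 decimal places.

0.91

Per-group SEs: s₁/√n₁ = 5.4/√124 = 0.4849, s₂/√n₂ = 4.1/√247 = 0.2609.
Unpooled SE of the difference: √(0.23512801 + 0.06806881) = 0.5506.
Margin of error = z* · SE = 1.645 × 0.5506 = 0.9057.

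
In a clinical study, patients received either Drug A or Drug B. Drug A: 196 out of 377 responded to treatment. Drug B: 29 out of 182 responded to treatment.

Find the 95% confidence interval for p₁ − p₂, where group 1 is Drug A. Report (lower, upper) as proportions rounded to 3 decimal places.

First, p̂₁ = 196/377 = 0.5199; p̂₂ = 29/182 = 0.1593.
The two standard errors are √(0.5199×0.4801/377) = 0.02573 and √(0.1593×0.8407/182) = 0.02713.
Because the samples are independent, SE_diff = √(0.02573² + 0.02713²) = 0.03739.
Using z* = 1.960 for 95%, ME = 1.960 × 0.03739 = 0.07328.
p̂₁ − p̂₂ = 0.3606; interval 0.3606 ± 0.07328 gives (0.287, 0.434).

(0.287, 0.434)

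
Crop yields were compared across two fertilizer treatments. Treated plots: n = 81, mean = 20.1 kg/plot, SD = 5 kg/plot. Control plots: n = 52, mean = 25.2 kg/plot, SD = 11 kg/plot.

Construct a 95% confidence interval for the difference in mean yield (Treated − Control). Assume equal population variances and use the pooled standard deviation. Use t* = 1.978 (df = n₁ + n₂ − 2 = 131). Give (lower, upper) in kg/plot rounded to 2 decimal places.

Pooled variance s_p² = [80·5² + 51·11²] / (81+52−2) = 62.3740, so s_p = 7.8977.
SE_diff = s_p·√(1/n₁ + 1/n₂) = 7.8977·√(1/81 + 1/52) = 1.4034.
t* = 1.978; margin = 1.978 × 1.4034 = 2.7759.
Difference = 20.1 − 25.2 = -5.1000.
-5.1000 ± 2.7759 → (-7.88, -2.32).

(-7.88, -2.32)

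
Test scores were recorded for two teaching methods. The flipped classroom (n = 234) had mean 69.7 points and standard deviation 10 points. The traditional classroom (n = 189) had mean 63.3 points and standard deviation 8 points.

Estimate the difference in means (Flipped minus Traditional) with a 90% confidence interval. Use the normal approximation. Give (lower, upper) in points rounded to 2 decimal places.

Per-group SEs: s₁/√n₁ = 10/√234 = 0.6537, s₂/√n₂ = 8/√189 = 0.5819.
Unpooled SE of the difference: √(0.42732369 + 0.33860761) = 0.8752.
Margin of error = z* · SE = 1.645 × 0.8752 = 1.4397.
x̄₁ − x̄₂ = 69.7 − 63.3 = 6.4000.
CI: 6.4000 ± 1.4397 = (4.96, 7.84).

(4.96, 7.84)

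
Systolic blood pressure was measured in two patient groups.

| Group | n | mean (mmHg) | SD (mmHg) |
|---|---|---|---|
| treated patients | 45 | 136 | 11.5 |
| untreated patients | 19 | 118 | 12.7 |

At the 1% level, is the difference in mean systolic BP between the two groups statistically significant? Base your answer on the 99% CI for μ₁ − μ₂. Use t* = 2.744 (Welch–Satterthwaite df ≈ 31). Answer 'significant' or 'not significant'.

Standard errors of each mean: 11.5/√45 = 1.7143 and 12.7/√19 = 2.9136.
SE(x̄₁ − x̄₂) = √(1.7143² + 2.9136²) = 3.3805 for independent samples with unequal variances.
With t* = 2.744, the margin is 2.744 × 3.3805 = 9.2761.
x̄₁ − x̄₂ = 136 − 118 = 18.0000; the interval is 18.0000 ± 9.2761 = (8.7239, 27.2761).
The interval (8.7239, 27.2761) does not contain 0, so the difference is significant.

significant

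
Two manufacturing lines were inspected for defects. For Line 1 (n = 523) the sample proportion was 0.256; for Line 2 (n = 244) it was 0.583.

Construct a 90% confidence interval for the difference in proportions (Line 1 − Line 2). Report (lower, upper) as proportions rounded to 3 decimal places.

Each SE is √(p̂(1−p̂)/n): √(0.2560·0.7440/523) = 0.01908 and √(0.5830·0.4170/244) = 0.03157.
SE(p̂₁ − p̂₂) = √(SE₁² + SE₂²) = √(0.0003640464 + 0.0009966649) = 0.03689, since the two samples are independent.
At 90% confidence z* = 1.645; margin = 1.645 × 0.03689 = 0.06068.
The difference is 0.2560 − 0.5830 = -0.3270, so the interval is -0.3270 ± 0.06068 = (-0.388, -0.266).

(-0.388, -0.266)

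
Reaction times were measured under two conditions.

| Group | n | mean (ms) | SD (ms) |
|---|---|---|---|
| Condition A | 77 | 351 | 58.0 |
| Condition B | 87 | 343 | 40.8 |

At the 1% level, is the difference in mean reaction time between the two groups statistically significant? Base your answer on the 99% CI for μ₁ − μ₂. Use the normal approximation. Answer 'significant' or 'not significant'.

not significant

Standard errors of each mean: 58.0/√77 = 6.6097 and 40.8/√87 = 4.3742.
SE(x̄₁ − x̄₂) = √(6.6097² + 4.3742²) = 7.9260 for independent samples with unequal variances.
With z* = 2.576, the margin is 2.576 × 7.9260 = 20.4174.
x̄₁ − x̄₂ = 351 − 343 = 8.0000; the interval is 8.0000 ± 20.4174 = (-12.4174, 28.4174).
The interval (-12.4174, 28.4174) contains 0, so the difference is not significant.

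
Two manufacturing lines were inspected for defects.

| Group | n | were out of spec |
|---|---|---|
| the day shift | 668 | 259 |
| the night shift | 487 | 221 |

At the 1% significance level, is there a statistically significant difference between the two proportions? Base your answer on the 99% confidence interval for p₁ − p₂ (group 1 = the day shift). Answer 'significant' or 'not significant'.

p̂₁ = 259/668 = 0.3877 and p̂₂ = 221/487 = 0.4538.
SE₁ = √(p̂₁(1−p̂₁)/n₁) = √(0.3877·0.6123/668) = 0.01885; SE₂ = √(0.4538·0.5462/487) = 0.02256.
Independent samples: SE of the difference = √(SE₁² + SE₂²) = √(0.0003553225 + 0.0005089536) = 0.02940.
z* for 99% confidence is 2.576, so the margin of error is 2.576 × 0.02940 = 0.07573.
Point estimate p̂₁ − p̂₂ = 0.3877 − 0.4538 = -0.0661.
-0.0661 ± 0.07573 → (-0.14183, 0.00963).
The interval (-0.14183, 0.00963) contains 0, so the difference is not significant.

not significant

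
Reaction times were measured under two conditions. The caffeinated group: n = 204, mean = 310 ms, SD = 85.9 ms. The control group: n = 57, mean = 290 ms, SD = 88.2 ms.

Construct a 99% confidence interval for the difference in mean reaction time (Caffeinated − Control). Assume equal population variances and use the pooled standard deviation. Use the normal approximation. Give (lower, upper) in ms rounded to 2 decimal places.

s_p = √[((n₁−1)s₁² + (n₂−1)s₂²)/(n₁+n₂−2)] = √[(203·85.9² + 56·88.2²)/259] = 86.4025.
SE = 86.4025·√(1/204 + 1/57) = 12.9448.
With z* = 2.576, margin = 2.576 × 12.9448 = 33.3458.
x̄₁ − x̄₂ = 310 − 290 = 20.0000; interval 20.0000 ± 33.3458 = (-13.35, 53.35).

(-13.35, 53.35)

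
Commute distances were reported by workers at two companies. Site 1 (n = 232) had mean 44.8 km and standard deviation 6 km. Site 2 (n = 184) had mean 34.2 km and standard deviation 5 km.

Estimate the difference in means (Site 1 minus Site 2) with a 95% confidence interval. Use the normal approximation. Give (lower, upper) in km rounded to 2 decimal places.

Per-group SEs: s₁/√n₁ = 6/√232 = 0.3939, s₂/√n₂ = 5/√184 = 0.3686.
Unpooled SE of the difference: √(0.15515721 + 0.13586596) = 0.5395.
Margin of error = z* · SE = 1.960 × 0.5395 = 1.0574.
x̄₁ − x̄₂ = 44.8 − 34.2 = 10.6000.
CI: 10.6000 ± 1.0574 = (9.54, 11.66).

(9.54, 11.66)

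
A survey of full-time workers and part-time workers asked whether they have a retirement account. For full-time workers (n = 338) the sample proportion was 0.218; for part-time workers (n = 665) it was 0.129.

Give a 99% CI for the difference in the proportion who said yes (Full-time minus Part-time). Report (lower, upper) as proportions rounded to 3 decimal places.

The two standard errors are √(0.2180×0.7820/338) = 0.02246 and √(0.1290×0.8710/665) = 0.01300.
Because the samples are independent, SE_diff = √(0.02246² + 0.01300²) = 0.02595.
Using z* = 2.576 for 99%, ME = 2.576 × 0.02595 = 0.06685.
p̂₁ − p̂₂ = 0.0890; interval 0.0890 ± 0.06685 gives (0.022, 0.156).

(0.022, 0.156)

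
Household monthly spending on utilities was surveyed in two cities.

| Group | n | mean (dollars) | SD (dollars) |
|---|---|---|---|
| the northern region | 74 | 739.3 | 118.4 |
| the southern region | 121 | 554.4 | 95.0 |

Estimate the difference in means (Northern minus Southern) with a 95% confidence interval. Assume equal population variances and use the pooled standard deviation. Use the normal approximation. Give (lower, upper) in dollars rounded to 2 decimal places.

s_p = √[((n₁−1)s₁² + (n₂−1)s₂²)/(n₁+n₂−2)] = √[(73·118.4² + 120·95.0²)/193] = 104.4689.
SE = 104.4689·√(1/74 + 1/121) = 15.4169.
With z* = 1.960, margin = 1.960 × 15.4169 = 30.2171.
x̄₁ − x̄₂ = 739.3 − 554.4 = 184.9000; interval 184.9000 ± 30.2171 = (154.68, 215.12).

(154.68, 215.12)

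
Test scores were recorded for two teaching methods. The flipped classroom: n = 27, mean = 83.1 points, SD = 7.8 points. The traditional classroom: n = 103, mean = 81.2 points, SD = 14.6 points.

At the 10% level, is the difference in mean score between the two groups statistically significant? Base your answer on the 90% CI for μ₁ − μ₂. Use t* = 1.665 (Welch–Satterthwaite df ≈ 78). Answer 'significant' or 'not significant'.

SE₁ = s₁/√n₁ = 7.8/√27 = 1.5011; SE₂ = 14.6/√103 = 1.4386.
Independent samples, unequal variances: SE_diff = √(SE₁² + SE₂²) = √(2.25330121 + 2.06956996) = 2.0792.
t* = 1.665, so margin of error = 1.665 × 2.0792 = 3.4619.
Difference in means = 83.1 − 81.2 = 1.9000.
1.9000 ± 3.4619 → (-1.5619, 5.3619).
The interval (-1.5619, 5.3619) contains 0, so the difference is not significant.

not significant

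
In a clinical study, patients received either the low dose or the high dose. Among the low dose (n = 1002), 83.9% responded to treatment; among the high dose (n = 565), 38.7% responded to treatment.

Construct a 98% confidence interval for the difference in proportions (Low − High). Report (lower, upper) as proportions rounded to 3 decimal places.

(0.397, 0.507)

The two standard errors are √(0.8390×0.1610/1002) = 0.01161 and √(0.3870×0.6130/565) = 0.02049.
Because the samples are independent, SE_diff = √(0.01161² + 0.02049²) = 0.02355.
Using z* = 2.326 for 98%, ME = 2.326 × 0.02355 = 0.05478.
p̂₁ − p̂₂ = 0.4520; interval 0.4520 ± 0.05478 gives (0.397, 0.507).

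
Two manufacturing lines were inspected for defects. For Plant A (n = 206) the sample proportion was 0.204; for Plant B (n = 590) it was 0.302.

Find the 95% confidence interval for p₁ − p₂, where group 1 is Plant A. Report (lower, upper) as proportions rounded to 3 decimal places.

(-0.164, -0.032)

Each SE is √(p̂(1−p̂)/n): √(0.2040·0.7960/206) = 0.02808 and √(0.3020·0.6980/590) = 0.01890.
SE(p̂₁ − p̂₂) = √(SE₁² + SE₂²) = √(0.0007884864 + 0.00035721) = 0.03385, since the two samples are independent.
At 95% confidence z* = 1.960; margin = 1.960 × 0.03385 = 0.06635.
The difference is 0.2040 − 0.3020 = -0.0980, so the interval is -0.0980 ± 0.06635 = (-0.164, -0.032).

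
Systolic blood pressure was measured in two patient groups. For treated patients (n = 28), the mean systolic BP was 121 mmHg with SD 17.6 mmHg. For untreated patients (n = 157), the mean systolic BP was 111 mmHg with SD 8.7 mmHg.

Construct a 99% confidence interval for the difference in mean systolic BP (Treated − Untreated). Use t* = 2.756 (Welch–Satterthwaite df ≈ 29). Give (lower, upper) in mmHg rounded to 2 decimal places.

(0.64, 19.36)

SE₁ = s₁/√n₁ = 17.6/√28 = 3.3261; SE₂ = 8.7/√157 = 0.6943.
Independent samples, unequal variances: SE_diff = √(SE₁² + SE₂²) = √(11.06294121 + 0.48205249) = 3.3978.
t* = 2.756, so margin of error = 2.756 × 3.3978 = 9.3643.
Difference in means = 121 − 111 = 10.0000.
10.0000 ± 9.3643 → (0.64, 19.36).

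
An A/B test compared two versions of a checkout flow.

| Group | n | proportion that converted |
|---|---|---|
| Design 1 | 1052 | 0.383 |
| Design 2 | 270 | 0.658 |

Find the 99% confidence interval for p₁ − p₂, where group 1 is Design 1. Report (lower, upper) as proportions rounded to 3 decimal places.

(-0.359, -0.191)

Each SE is √(p̂(1−p̂)/n): √(0.3830·0.6170/1052) = 0.01499 and √(0.6580·0.3420/270) = 0.02887.
SE(p̂₁ − p̂₂) = √(SE₁² + SE₂²) = √(0.0002247001 + 0.0008334769) = 0.03253, since the two samples are independent.
At 99% confidence z* = 2.576; margin = 2.576 × 0.03253 = 0.08380.
The difference is 0.3830 − 0.6580 = -0.2750, so the interval is -0.2750 ± 0.08380 = (-0.359, -0.191).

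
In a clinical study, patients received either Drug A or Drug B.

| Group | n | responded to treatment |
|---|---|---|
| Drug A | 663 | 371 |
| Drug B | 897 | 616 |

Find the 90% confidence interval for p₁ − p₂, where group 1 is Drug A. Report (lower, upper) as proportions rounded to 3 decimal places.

(-0.168, -0.086)

First, p̂₁ = 371/663 = 0.5596; p̂₂ = 616/897 = 0.6867.
The two standard errors are √(0.5596×0.4404/663) = 0.01928 and √(0.6867×0.3133/897) = 0.01549.
Because the samples are independent, SE_diff = √(0.01928² + 0.01549²) = 0.02473.
Using z* = 1.645 for 90%, ME = 1.645 × 0.02473 = 0.04068.
p̂₁ − p̂₂ = -0.1271; interval -0.1271 ± 0.04068 gives (-0.168, -0.086).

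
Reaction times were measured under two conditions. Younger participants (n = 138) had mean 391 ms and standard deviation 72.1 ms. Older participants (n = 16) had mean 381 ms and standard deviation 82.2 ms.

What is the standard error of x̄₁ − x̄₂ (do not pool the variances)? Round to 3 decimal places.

Per-group SEs: s₁/√n₁ = 72.1/√138 = 6.1376, s₂/√n₂ = 82.2/√16 = 20.5500.
Unpooled SE of the difference: √(37.67013376 + 422.3025) = 21.4470.

21.447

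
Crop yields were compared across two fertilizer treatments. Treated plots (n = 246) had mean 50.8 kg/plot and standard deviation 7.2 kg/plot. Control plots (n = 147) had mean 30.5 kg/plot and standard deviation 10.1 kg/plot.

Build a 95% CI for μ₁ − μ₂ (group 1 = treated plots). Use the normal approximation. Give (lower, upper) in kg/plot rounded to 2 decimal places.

(18.44, 22.16)

Per-group SEs: s₁/√n₁ = 7.2/√246 = 0.4591, s₂/√n₂ = 10.1/√147 = 0.8330.
Unpooled SE of the difference: √(0.21077281 + 0.693889) = 0.9511.
Margin of error = z* · SE = 1.960 × 0.9511 = 1.8642.
x̄₁ − x̄₂ = 50.8 − 30.5 = 20.3000.
CI: 20.3000 ± 1.8642 = (18.44, 22.16).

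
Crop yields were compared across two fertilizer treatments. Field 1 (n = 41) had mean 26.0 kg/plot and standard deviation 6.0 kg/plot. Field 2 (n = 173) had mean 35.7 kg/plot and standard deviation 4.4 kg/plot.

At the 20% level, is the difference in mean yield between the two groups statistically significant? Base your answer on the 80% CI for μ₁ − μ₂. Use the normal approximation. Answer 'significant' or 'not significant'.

significant

SE₁ = s₁/√n₁ = 6.0/√41 = 0.9370; SE₂ = 4.4/√173 = 0.3345.
Independent samples, unequal variances: SE_diff = √(SE₁² + SE₂²) = √(0.877969 + 0.11189025) = 0.9949.
z* = 1.282, so margin of error = 1.282 × 0.9949 = 1.2755.
Difference in means = 26.0 − 35.7 = -9.7000.
-9.7000 ± 1.2755 → (-10.9755, -8.4245).
The interval (-10.9755, -8.4245) does not contain 0, so the difference is significant.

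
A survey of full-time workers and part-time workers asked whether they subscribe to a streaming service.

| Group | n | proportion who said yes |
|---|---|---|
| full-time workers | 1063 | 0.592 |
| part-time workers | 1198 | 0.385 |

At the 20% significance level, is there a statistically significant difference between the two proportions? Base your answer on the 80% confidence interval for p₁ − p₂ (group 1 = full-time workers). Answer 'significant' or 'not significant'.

significant

Each SE is √(p̂(1−p̂)/n): √(0.5920·0.4080/1063) = 0.01507 and √(0.3850·0.6150/1198) = 0.01406.
SE(p̂₁ − p̂₂) = √(SE₁² + SE₂²) = √(0.0002271049 + 0.0001976836) = 0.02061, since the two samples are independent.
At 80% confidence z* = 1.282; margin = 1.282 × 0.02061 = 0.02642.
The difference is 0.5920 − 0.3850 = 0.2070, so the interval is 0.2070 ± 0.02642 = (0.18058, 0.23342).
The interval (0.18058, 0.23342) does not contain 0, so the difference is significant.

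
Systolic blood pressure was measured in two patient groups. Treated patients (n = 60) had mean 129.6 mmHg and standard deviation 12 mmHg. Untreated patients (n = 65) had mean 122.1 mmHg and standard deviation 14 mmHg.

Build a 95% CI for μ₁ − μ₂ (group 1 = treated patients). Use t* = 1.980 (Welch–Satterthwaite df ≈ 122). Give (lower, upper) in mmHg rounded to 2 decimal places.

SE₁ = s₁/√n₁ = 12/√60 = 1.5492; SE₂ = 14/√65 = 1.7365.
Independent samples, unequal variances: SE_diff = √(SE₁² + SE₂²) = √(2.40002064 + 3.01543225) = 2.3271.
t* = 1.980, so margin of error = 1.980 × 2.3271 = 4.6077.
Difference in means = 129.6 − 122.1 = 7.5000.
7.5000 ± 4.6077 → (2.89, 12.11).

(2.89, 12.11)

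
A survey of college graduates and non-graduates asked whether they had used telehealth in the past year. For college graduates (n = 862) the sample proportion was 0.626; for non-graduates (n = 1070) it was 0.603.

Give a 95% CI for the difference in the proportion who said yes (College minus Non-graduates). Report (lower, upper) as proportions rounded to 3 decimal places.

Each SE is √(p̂(1−p̂)/n): √(0.6260·0.3740/862) = 0.01648 and √(0.6030·0.3970/1070) = 0.01496.
SE(p̂₁ − p̂₂) = √(SE₁² + SE₂²) = √(0.0002715904 + 0.0002238016) = 0.02226, since the two samples are independent.
At 95% confidence z* = 1.960; margin = 1.960 × 0.02226 = 0.04363.
The difference is 0.6260 − 0.6030 = 0.0230, so the interval is 0.0230 ± 0.04363 = (-0.021, 0.067).

(-0.021, 0.067)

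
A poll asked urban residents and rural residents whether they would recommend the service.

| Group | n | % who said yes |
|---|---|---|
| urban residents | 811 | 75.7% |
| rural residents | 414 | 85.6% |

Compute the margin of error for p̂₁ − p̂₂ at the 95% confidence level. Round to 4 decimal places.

The two standard errors are √(0.7570×0.2430/811) = 0.01506 and √(0.8560×0.1440/414) = 0.01726.
Because the samples are independent, SE_diff = √(0.01506² + 0.01726²) = 0.02291.
Using z* = 1.960 for 95%, ME = 1.960 × 0.02291 = 0.04490.

0.0449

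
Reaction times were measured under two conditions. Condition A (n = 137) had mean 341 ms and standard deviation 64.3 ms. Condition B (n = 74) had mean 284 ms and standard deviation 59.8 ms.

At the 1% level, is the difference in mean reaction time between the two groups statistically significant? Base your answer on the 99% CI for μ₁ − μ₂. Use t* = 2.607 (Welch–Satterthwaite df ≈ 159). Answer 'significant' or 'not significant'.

significant

Standard errors of each mean: 64.3/√137 = 5.4935 and 59.8/√74 = 6.9516.
SE(x̄₁ − x̄₂) = √(5.4935² + 6.9516²) = 8.8602 for independent samples with unequal variances.
With t* = 2.607, the margin is 2.607 × 8.8602 = 23.0985.
x̄₁ − x̄₂ = 341 − 284 = 57.0000; the interval is 57.0000 ± 23.0985 = (33.9015, 80.0985).
The interval (33.9015, 80.0985) does not contain 0, so the difference is significant.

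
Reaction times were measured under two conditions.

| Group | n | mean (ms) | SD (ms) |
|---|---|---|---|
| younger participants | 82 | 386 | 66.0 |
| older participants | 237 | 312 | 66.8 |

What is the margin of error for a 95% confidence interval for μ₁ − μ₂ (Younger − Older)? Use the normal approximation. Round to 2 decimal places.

SE₁ = s₁/√n₁ = 66.0/√82 = 7.2885; SE₂ = 66.8/√237 = 4.3391.
Independent samples, unequal variances: SE_diff = √(SE₁² + SE₂²) = √(53.12223225 + 18.82778881) = 8.4823.
z* = 1.960, so margin of error = 1.960 × 8.4823 = 16.6253.

16.63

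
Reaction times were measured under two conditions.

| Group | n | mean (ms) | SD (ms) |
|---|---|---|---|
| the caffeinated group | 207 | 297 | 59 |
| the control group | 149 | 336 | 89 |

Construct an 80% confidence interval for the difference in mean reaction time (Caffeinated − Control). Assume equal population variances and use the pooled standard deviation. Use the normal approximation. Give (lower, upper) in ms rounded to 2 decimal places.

Pooled variance s_p² = [206·59² + 148·89²] / (207+149−2) = 5337.2712, so s_p = 73.0566.
SE_diff = s_p·√(1/n₁ + 1/n₂) = 73.0566·√(1/207 + 1/149) = 7.8489.
z* = 1.282; margin = 1.282 × 7.8489 = 10.0623.
Difference = 297 − 336 = -39.0000.
-39.0000 ± 10.0623 → (-49.06, -28.94).

(-49.06, -28.94)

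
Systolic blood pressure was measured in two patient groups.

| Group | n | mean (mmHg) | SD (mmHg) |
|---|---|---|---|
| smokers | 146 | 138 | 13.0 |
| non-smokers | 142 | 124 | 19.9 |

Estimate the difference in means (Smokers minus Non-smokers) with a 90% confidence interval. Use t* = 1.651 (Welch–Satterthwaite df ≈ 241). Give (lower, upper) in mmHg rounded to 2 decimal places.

Per-group SEs: s₁/√n₁ = 13.0/√146 = 1.0759, s₂/√n₂ = 19.9/√142 = 1.6700.
Unpooled SE of the difference: √(1.15756081 + 2.7889) = 1.9866.
Margin of error = t* · SE = 1.651 × 1.9866 = 3.2799.
x̄₁ − x̄₂ = 138 − 124 = 14.0000.
CI: 14.0000 ± 3.2799 = (10.72, 17.28).

(10.72, 17.28)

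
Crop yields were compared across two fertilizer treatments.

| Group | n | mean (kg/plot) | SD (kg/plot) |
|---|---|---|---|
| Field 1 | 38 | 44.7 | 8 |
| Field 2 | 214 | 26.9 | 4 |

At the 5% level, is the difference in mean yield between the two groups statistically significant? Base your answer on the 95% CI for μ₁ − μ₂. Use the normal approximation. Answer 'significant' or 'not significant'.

SE₁ = s₁/√n₁ = 8/√38 = 1.2978; SE₂ = 4/√214 = 0.2734.
Independent samples, unequal variances: SE_diff = √(SE₁² + SE₂²) = √(1.68428484 + 0.07474756) = 1.3263.
z* = 1.960, so margin of error = 1.960 × 1.3263 = 2.5995.
Difference in means = 44.7 − 26.9 = 17.8000.
17.8000 ± 2.5995 → (15.2005, 20.3995).
The interval (15.2005, 20.3995) does not contain 0, so the difference is significant.

significant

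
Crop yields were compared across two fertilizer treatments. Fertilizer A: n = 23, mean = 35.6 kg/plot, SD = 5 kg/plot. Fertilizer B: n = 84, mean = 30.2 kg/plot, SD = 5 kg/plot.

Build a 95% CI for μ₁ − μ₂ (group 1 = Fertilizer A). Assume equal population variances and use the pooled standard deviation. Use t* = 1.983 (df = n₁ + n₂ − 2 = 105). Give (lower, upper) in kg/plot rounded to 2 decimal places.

(3.07, 7.73)

Pooled variance s_p² = [22·5² + 83·5²] / (23+84−2) = 25.0000, so s_p = 5.0000.
SE_diff = s_p·√(1/n₁ + 1/n₂) = 5.0000·√(1/23 + 1/84) = 1.1767.
t* = 1.983; margin = 1.983 × 1.1767 = 2.3334.
Difference = 35.6 − 30.2 = 5.4000.
5.4000 ± 2.3334 → (3.07, 7.73).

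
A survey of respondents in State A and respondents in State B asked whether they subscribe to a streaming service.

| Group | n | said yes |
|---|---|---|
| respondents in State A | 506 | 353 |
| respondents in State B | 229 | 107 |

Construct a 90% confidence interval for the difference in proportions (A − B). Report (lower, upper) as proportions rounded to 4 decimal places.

(0.1666, 0.2942)

Sample proportions: 353/506 = 0.6976, 107/229 = 0.4672.
Each SE is √(p̂(1−p̂)/n): √(0.6976·0.3024/506) = 0.02042 and √(0.4672·0.5328/229) = 0.03297.
SE(p̂₁ − p̂₂) = √(SE₁² + SE₂²) = √(0.0004169764 + 0.0010870209) = 0.03878, since the two samples are independent.
At 90% confidence z* = 1.645; margin = 1.645 × 0.03878 = 0.06379.
The difference is 0.6976 − 0.4672 = 0.2304, so the interval is 0.2304 ± 0.06379 = (0.1666, 0.2942).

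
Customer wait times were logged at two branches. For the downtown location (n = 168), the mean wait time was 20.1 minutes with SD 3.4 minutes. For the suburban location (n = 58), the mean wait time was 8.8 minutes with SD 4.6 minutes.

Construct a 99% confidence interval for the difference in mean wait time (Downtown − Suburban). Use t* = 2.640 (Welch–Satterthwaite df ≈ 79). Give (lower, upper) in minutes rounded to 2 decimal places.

Standard errors of each mean: 3.4/√168 = 0.2623 and 4.6/√58 = 0.6040.
SE(x̄₁ − x̄₂) = √(0.2623² + 0.6040²) = 0.6585 for independent samples with unequal variances.
With t* = 2.640, the margin is 2.640 × 0.6585 = 1.7384.
x̄₁ − x̄₂ = 20.1 − 8.8 = 11.3000; the interval is 11.3000 ± 1.7384 = (9.56, 13.04).

(9.56, 13.04)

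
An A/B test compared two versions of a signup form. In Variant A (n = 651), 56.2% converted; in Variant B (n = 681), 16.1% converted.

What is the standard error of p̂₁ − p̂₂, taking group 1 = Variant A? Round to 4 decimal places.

0.0240

SE₁ = √(p̂₁(1−p̂₁)/n₁) = √(0.5620·0.4380/651) = 0.01945; SE₂ = √(0.1610·0.8390/681) = 0.01408.
Independent samples: SE of the difference = √(SE₁² + SE₂²) = √(0.0003783025 + 0.0001982464) = 0.02401.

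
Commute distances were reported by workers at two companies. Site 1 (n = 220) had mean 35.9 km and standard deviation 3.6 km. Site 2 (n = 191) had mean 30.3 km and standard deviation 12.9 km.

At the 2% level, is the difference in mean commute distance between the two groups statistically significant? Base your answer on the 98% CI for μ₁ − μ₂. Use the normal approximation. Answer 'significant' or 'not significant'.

significant

SE₁ = s₁/√n₁ = 3.6/√220 = 0.2427; SE₂ = 12.9/√191 = 0.9334.
Independent samples, unequal variances: SE_diff = √(SE₁² + SE₂²) = √(0.05890329 + 0.87123556) = 0.9644.
z* = 2.326, so margin of error = 2.326 × 0.9644 = 2.2432.
Difference in means = 35.9 − 30.3 = 5.6000.
5.6000 ± 2.2432 → (3.3568, 7.8432).
The interval (3.3568, 7.8432) does not contain 0, so the difference is significant.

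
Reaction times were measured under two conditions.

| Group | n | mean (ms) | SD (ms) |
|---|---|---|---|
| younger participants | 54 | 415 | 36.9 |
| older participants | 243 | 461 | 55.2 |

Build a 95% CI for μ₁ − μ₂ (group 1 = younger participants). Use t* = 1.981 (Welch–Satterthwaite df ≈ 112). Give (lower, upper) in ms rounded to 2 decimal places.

(-58.17, -33.83)

Per-group SEs: s₁/√n₁ = 36.9/√54 = 5.0215, s₂/√n₂ = 55.2/√243 = 3.5411.
Unpooled SE of the difference: √(25.21546225 + 12.53938921) = 6.1445.
Margin of error = t* · SE = 1.981 × 6.1445 = 12.1723.
x̄₁ − x̄₂ = 415 − 461 = -46.0000.
CI: -46.0000 ± 12.1723 = (-58.17, -33.83).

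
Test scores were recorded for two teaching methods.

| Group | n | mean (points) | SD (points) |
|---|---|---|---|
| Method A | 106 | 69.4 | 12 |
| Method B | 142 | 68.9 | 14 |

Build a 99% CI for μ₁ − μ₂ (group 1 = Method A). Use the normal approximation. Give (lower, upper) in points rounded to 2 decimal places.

Standard errors of each mean: 12/√106 = 1.1655 and 14/√142 = 1.1749.
SE(x̄₁ − x̄₂) = √(1.1655² + 1.1749²) = 1.6549 for independent samples with unequal variances.
With z* = 2.576, the margin is 2.576 × 1.6549 = 4.2630.
x̄₁ − x̄₂ = 69.4 − 68.9 = 0.5000; the interval is 0.5000 ± 4.2630 = (-3.76, 4.76).

(-3.76, 4.76)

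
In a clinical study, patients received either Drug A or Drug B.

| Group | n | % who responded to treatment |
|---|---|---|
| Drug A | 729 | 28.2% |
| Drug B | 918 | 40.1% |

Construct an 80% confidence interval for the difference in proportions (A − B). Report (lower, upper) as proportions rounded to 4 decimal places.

SE₁ = √(p̂₁(1−p̂₁)/n₁) = √(0.2820·0.7180/729) = 0.01667; SE₂ = √(0.4010·0.5990/918) = 0.01618.
Independent samples: SE of the difference = √(SE₁² + SE₂²) = √(0.0002778889 + 0.0002617924) = 0.02323.
z* for 80% confidence is 1.282, so the margin of error is 1.282 × 0.02323 = 0.02978.
Point estimate p̂₁ − p̂₂ = 0.2820 − 0.4010 = -0.1190.
-0.1190 ± 0.02978 → (-0.1488, -0.0892).

(-0.1488, -0.0892)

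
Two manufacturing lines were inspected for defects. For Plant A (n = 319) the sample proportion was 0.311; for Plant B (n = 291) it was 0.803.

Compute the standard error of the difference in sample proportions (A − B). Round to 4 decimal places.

0.0349

Each SE is √(p̂(1−p̂)/n): √(0.3110·0.6890/319) = 0.02592 and √(0.8030·0.1970/291) = 0.02332.
SE(p̂₁ − p̂₂) = √(SE₁² + SE₂²) = √(0.0006718464 + 0.0005438224) = 0.03487, since the two samples are independent.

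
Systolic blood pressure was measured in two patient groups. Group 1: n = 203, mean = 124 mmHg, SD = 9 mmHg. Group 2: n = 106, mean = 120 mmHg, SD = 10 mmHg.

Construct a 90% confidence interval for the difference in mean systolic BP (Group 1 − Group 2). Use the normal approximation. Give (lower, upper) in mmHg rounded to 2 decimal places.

SE₁ = s₁/√n₁ = 9/√203 = 0.6317; SE₂ = 10/√106 = 0.9713.
Independent samples, unequal variances: SE_diff = √(SE₁² + SE₂²) = √(0.39904489 + 0.94342369) = 1.1586.
z* = 1.645, so margin of error = 1.645 × 1.1586 = 1.9059.
Difference in means = 124 − 120 = 4.0000.
4.0000 ± 1.9059 → (2.09, 5.91).

(2.09, 5.91)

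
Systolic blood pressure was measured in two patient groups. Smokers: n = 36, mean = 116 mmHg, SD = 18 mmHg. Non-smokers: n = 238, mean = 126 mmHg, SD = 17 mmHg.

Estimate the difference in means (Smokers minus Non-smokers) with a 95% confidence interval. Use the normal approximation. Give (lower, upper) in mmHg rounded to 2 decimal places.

(-16.26, -3.74)

Standard errors of each mean: 18/√36 = 3.0000 and 17/√238 = 1.1019.
SE(x̄₁ − x̄₂) = √(3.0000² + 1.1019²) = 3.1960 for independent samples with unequal variances.
With z* = 1.960, the margin is 1.960 × 3.1960 = 6.2642.
x̄₁ − x̄₂ = 116 − 126 = -10.0000; the interval is -10.0000 ± 6.2642 = (-16.26, -3.74).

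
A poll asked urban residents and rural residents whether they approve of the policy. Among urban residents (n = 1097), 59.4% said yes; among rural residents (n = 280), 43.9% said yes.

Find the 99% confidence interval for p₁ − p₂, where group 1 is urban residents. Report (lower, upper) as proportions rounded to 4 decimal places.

(0.0696, 0.2404)

SE₁ = √(p̂₁(1−p̂₁)/n₁) = √(0.5940·0.4060/1097) = 0.01483; SE₂ = √(0.4390·0.5610/280) = 0.02966.
Independent samples: SE of the difference = √(SE₁² + SE₂²) = √(0.0002199289 + 0.0008797156) = 0.03316.
z* for 99% confidence is 2.576, so the margin of error is 2.576 × 0.03316 = 0.08542.
Point estimate p̂₁ − p̂₂ = 0.5940 − 0.4390 = 0.1550.
0.1550 ± 0.08542 → (0.0696, 0.2404).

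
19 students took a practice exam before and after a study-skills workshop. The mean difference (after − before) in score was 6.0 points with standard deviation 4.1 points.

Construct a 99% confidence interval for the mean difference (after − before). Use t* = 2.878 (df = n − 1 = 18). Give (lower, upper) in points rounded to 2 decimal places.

Paired design: SE = s_d/√n = 4.1/√19 = 0.9406.
t* = 2.878; margin of error = 2.878 × 0.9406 = 2.7070.
6.0 ± 2.7070 → (3.29, 8.71).

(3.29, 8.71)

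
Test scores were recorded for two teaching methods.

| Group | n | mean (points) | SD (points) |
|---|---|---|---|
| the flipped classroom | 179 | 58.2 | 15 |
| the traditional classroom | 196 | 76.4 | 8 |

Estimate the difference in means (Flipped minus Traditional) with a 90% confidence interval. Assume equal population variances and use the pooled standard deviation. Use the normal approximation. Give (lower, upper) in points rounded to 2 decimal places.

Pooled variance s_p² = [178·15² + 195·8²] / (179+196−2) = 140.8311, so s_p = 11.8672.
SE_diff = s_p·√(1/n₁ + 1/n₂) = 11.8672·√(1/179 + 1/196) = 1.2269.
z* = 1.645; margin = 1.645 × 1.2269 = 2.0183.
Difference = 58.2 − 76.4 = -18.2000.
-18.2000 ± 2.0183 → (-20.22, -16.18).

(-20.22, -16.18)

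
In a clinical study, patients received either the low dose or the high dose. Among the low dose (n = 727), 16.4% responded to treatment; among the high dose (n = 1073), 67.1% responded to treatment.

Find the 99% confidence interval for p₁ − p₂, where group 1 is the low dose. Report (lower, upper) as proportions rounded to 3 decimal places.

(-0.558, -0.456)

SE₁ = √(p̂₁(1−p̂₁)/n₁) = √(0.1640·0.8360/727) = 0.01373; SE₂ = √(0.6710·0.3290/1073) = 0.01434.
Independent samples: SE of the difference = √(SE₁² + SE₂²) = √(0.0001885129 + 0.0002056356) = 0.01985.
z* for 99% confidence is 2.576, so the margin of error is 2.576 × 0.01985 = 0.05113.
Point estimate p̂₁ − p̂₂ = 0.1640 − 0.6710 = -0.5070.
-0.5070 ± 0.05113 → (-0.558, -0.456).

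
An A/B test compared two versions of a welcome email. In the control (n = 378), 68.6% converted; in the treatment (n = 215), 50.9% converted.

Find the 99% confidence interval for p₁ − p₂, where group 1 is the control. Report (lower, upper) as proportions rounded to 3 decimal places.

(0.070, 0.284)

The two standard errors are √(0.6860×0.3140/378) = 0.02387 and √(0.5090×0.4910/215) = 0.03409.
Because the samples are independent, SE_diff = √(0.02387² + 0.03409²) = 0.04162.
Using z* = 2.576 for 99%, ME = 2.576 × 0.04162 = 0.10721.
p̂₁ − p̂₂ = 0.1770; interval 0.1770 ± 0.10721 gives (0.070, 0.284).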